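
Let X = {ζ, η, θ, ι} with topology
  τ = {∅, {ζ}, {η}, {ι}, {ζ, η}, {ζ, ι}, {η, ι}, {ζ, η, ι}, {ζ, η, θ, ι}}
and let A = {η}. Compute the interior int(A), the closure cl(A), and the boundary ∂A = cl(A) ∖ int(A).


int(A) = {η}, cl(A) = {η, θ}, ∂A = {θ}.

Closed sets in (X, τ) are complements of opens:
  closed(X, τ) = {∅, {θ}, {ζ, θ}, {η, θ}, {θ, ι}, {ζ, η, θ}, {ζ, θ, ι}, {η, θ, ι}, {ζ, η, θ, ι}}.
int(A) = ⋃ {U ∈ τ : U ⊆ A}. Opens contained in A: ∅, {η}.
Taking the union of these: int(A) = {η}.
cl(A) = ⋂ {C closed : A ⊆ C}. Closed sets containing A: {η, θ}, {ζ, η, θ}, {η, θ, ι}, {ζ, η, θ, ι}.
Intersecting these: cl(A) = {η, θ}.
∂A = cl(A) ∖ int(A) = {η, θ} ∖ {η} = {θ}.


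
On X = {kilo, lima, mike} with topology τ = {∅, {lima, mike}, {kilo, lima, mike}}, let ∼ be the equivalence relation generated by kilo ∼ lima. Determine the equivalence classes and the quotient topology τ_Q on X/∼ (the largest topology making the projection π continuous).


X/∼ = {[kilo=lima], [mike]}; |τ_Q| = 2.

Equivalence classes: [kilo=lima], [mike].
Quotient map π: X → X/∼ sends kilo ↦ [kilo=lima], lima ↦ [kilo=lima], mike ↦ [mike].
For each subset V ⊆ X/∼, compute π^{-1}(V) ⊆ X and check whether π^{-1}(V) ∈ τ. V is open in τ_Q iff π^{-1}(V) ∈ τ.
  V = {}: π^{-1}(V) = ∅ ∈ τ ✓.
  V = {[kilo=lima]}: π^{-1}(V) = {kilo, lima} ∉ τ ✗.
  V = {[mike]}: π^{-1}(V) = {mike} ∉ τ ✗.
  V = {[kilo=lima], [mike]}: π^{-1}(V) = {kilo, lima, mike} ∈ τ ✓.
Open sets in the quotient: τ_Q = {{}, {[kilo=lima], [mike]}} (2 elements).


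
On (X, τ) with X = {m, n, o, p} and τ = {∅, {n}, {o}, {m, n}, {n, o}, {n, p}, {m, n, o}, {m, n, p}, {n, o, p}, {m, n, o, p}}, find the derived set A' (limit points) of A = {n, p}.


A' = {m, p}

For each x ∈ X, list the open sets U ∈ τ with x ∈ U, then check whether U ∩ (A ∖ {x}) ≠ ∅ for every such U.
  x = m: opens ∋ x are {m, n}, {m, n, o}, {m, n, p}, {m, n, o, p}; each meets A ∖ {m}, so x IS a limit point.
  x = n: open {n} ∋ x has {n} ∩ (A ∖ {n}) = ∅, so x is NOT a limit point.
  x = o: open {o} ∋ x has {o} ∩ (A ∖ {o}) = ∅, so x is NOT a limit point.
  x = p: opens ∋ x are {n, p}, {m, n, p}, {n, o, p}, {m, n, o, p}; each meets A ∖ {p}, so x IS a limit point.
Collecting: A' = {m, p}.


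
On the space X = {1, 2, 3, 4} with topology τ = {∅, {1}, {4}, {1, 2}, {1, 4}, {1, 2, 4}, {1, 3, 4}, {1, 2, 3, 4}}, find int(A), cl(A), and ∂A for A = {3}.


int(A) = ∅, cl(A) = {3}, ∂A = {3}.

Closed sets in (X, τ) are complements of opens:
  closed(X, τ) = {∅, {2}, {3}, {2, 3}, {3, 4}, {1, 2, 3}, {2, 3, 4}, {1, 2, 3, 4}}.
int(A) = ⋃ {U ∈ τ : U ⊆ A}. Opens contained in A: ∅.
Taking the union of these: int(A) = ∅.
cl(A) = ⋂ {C closed : A ⊆ C}. Closed sets containing A: {3}, {2, 3}, {3, 4}, {1, 2, 3}, {2, 3, 4}, {1, 2, 3, 4}.
Intersecting these: cl(A) = {3}.
∂A = cl(A) ∖ int(A) = {3} ∖ ∅ = {3}.


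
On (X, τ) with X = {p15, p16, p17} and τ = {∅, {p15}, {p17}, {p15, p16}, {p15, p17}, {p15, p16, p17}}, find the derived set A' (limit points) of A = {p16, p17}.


A' = ∅

For each x ∈ X, list the open sets U ∈ τ with x ∈ U, then check whether U ∩ (A ∖ {x}) ≠ ∅ for every such U.
  x = p15: open {p15} ∋ x has {p15} ∩ (A ∖ {p15}) = ∅, so x is NOT a limit point.
  x = p16: open {p15, p16} ∋ x has {p15, p16} ∩ (A ∖ {p16}) = ∅, so x is NOT a limit point.
  x = p17: open {p17} ∋ x has {p17} ∩ (A ∖ {p17}) = ∅, so x is NOT a limit point.
Collecting: A' = ∅.


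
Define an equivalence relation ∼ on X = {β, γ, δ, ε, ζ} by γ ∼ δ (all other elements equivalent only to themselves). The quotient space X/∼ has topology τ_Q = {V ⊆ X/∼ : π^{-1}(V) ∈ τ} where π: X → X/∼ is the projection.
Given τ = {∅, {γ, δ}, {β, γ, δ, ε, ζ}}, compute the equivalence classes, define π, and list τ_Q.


X/∼ = {[β], [γ=δ], [ε], [ζ]}; |τ_Q| = 3.

Equivalence classes: [β], [γ=δ], [ε], [ζ].
Quotient map π: X → X/∼ sends β ↦ [β], γ ↦ [γ=δ], δ ↦ [γ=δ], ε ↦ [ε], ζ ↦ [ζ].
For each subset V ⊆ X/∼, compute π^{-1}(V) ⊆ X and check whether π^{-1}(V) ∈ τ. V is open in τ_Q iff π^{-1}(V) ∈ τ.
  V = {}: π^{-1}(V) = ∅ ∈ τ ✓.
  V = {[β]}: π^{-1}(V) = {β} ∉ τ ✗.
  V = {[γ=δ]}: π^{-1}(V) = {γ, δ} ∈ τ ✓.
  V = {[β], [γ=δ]}: π^{-1}(V) = {β, γ, δ} ∉ τ ✗.
  V = {[ε]}: π^{-1}(V) = {ε} ∉ τ ✗.
  V = {[β], [ε]}: π^{-1}(V) = {β, ε} ∉ τ ✗.
  V = {[γ=δ], [ε]}: π^{-1}(V) = {γ, δ, ε} ∉ τ ✗.
  V = {[β], [γ=δ], [ε]}: π^{-1}(V) = {β, γ, δ, ε} ∉ τ ✗.
  V = {[ζ]}: π^{-1}(V) = {ζ} ∉ τ ✗.
  V = {[β], [ζ]}: π^{-1}(V) = {β, ζ} ∉ τ ✗.
  V = {[γ=δ], [ζ]}: π^{-1}(V) = {γ, δ, ζ} ∉ τ ✗.
  V = {[β], [γ=δ], [ζ]}: π^{-1}(V) = {β, γ, δ, ζ} ∉ τ ✗.
  V = {[ε], [ζ]}: π^{-1}(V) = {ε, ζ} ∉ τ ✗.
  V = {[β], [ε], [ζ]}: π^{-1}(V) = {β, ε, ζ} ∉ τ ✗.
  V = {[γ=δ], [ε], [ζ]}: π^{-1}(V) = {γ, δ, ε, ζ} ∉ τ ✗.
  V = {[β], [γ=δ], [ε], [ζ]}: π^{-1}(V) = {β, γ, δ, ε, ζ} ∈ τ ✓.
Open sets in the quotient: τ_Q = {{}, {[γ=δ]}, {[β], [γ=δ], [ε], [ζ]}} (3 elements).


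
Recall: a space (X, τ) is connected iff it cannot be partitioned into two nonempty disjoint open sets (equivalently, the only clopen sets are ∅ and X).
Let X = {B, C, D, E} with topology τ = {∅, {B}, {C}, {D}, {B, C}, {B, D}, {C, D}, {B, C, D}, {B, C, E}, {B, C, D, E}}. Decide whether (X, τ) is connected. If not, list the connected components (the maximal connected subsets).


(X, τ) is disconnected; components = [{D}, {B, C, E}].

Find clopen sets (U ∈ τ with X ∖ U ∈ τ):
  U = ∅, X ∖ U = {B, C, D, E} — both open, so U is clopen.
  U = {D}, X ∖ U = {B, C, E} — both open, so U is clopen.
  U = {B, C, E}, X ∖ U = {D} — both open, so U is clopen.
  U = {B, C, D, E}, X ∖ U = ∅ — both open, so U is clopen.
Nontrivial clopen(s) exist: e.g. {D}. So (X, τ) is disconnected.
Compute connected components by grouping points that agree on all clopens:
  component: {D}
  component: {B, C, E}


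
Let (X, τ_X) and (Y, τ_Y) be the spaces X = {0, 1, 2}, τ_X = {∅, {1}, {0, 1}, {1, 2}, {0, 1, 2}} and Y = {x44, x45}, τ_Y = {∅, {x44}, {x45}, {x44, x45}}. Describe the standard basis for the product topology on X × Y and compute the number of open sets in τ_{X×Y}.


Basis B = {∅ × ∅, {1} × {x44}, {1} × {x45}, {0, 1} × {x44}, {0, 1} × {x45}, {1} × {x44, x45}, {1, 2} × {x44}, {1, 2} × {x45}, {0, 1, 2} × {x44}, {0, 1, 2} × {x45}, {0, 1} × {x44, x45}, {1, 2} × {x44, x45}, {0, 1, 2} × {x44, x45}}; |τ_{X×Y}| = 25.

Enumerate products U × V with U ∈ τ_X, V ∈ τ_Y (deduplicated):
  ∅ × ∅ = {} (∅)
  {1} × {x44} = {(1,x44)}
  {1} × {x45} = {(1,x45)}
  {0, 1} × {x44} = {(0,x44), (1,x44)}
  {0, 1} × {x45} = {(0,x45), (1,x45)}
  {1} × {x44, x45} = {(1,x44), (1,x45)}
  {1, 2} × {x44} = {(1,x44), (2,x44)}
  {1, 2} × {x45} = {(1,x45), (2,x45)}
  {0, 1, 2} × {x44} = {(0,x44), (1,x44), (2,x44)}
  {0, 1, 2} × {x45} = {(0,x45), (1,x45), (2,x45)}
  {0, 1} × {x44, x45} = {(0,x44), (0,x45), (1,x44), (1,x45)}
  {1, 2} × {x44, x45} = {(1,x44), (1,x45), (2,x44), (2,x45)}
  {0, 1, 2} × {x44, x45} = {(0,x44), (0,x45), (1,x44), (1,x45), (2,x44), (2,x45)}
These 13 distinct sets form the basis B.
Close under arbitrary unions to get τ_{X×Y}; counting gives |τ_{X×Y}| = 25.


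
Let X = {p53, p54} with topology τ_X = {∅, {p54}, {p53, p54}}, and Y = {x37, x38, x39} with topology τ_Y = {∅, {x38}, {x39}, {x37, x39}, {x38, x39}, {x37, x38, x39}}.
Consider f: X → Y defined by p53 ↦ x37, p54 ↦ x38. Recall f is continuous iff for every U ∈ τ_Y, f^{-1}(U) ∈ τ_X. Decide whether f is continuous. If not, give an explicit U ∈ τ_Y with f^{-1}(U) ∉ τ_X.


f is NOT continuous.

Compute f^{-1}(U) for each U ∈ τ_Y:
  U = ∅: f^{-1}(U) = ∅ ∈ τ_X ✓.
  U = {x38}: f^{-1}(U) = {p54} ∈ τ_X ✓.
  U = {x39}: f^{-1}(U) = ∅ ∈ τ_X ✓.
  U = {x37, x39}: f^{-1}(U) = {p53} ∉ τ_X ✗.
  U = {x38, x39}: f^{-1}(U) = {p54} ∈ τ_X ✓.
  U = {x37, x38, x39}: f^{-1}(U) = {p53, p54} ∈ τ_X ✓.
Found U = {x37, x39} with f^{-1}(U) = {p53} not in τ_X. Therefore f is NOT continuous.


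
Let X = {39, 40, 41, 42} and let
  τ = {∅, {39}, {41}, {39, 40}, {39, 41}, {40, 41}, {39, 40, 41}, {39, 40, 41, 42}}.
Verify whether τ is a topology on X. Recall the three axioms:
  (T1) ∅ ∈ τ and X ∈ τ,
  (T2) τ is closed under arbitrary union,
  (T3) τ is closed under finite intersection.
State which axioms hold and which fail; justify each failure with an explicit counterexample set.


τ is NOT a topology on X.

Axiom (T1): ∅ ∈ τ? Yes; X ∈ τ? Yes.
Axiom (T2/T3): check pairwise unions and intersections of members of τ.
Counterexample for (T3): {39, 40} ∩ {40, 41} = {40} ∉ τ. Therefore τ is NOT a topology.


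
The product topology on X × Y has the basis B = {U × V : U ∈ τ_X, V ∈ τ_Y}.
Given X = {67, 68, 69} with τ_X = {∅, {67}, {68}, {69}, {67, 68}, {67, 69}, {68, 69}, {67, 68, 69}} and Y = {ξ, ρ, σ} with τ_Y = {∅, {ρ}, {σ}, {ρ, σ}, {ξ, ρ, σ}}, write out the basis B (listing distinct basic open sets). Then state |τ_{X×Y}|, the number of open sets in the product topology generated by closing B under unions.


Basis B = {∅ × ∅, {67} × {ρ}, {67} × {σ}, {68} × {ρ}, {68} × {σ}, {69} × {ρ}, {69} × {σ}, {67} × {ρ, σ}, {67, 68} × {ρ}, {67, 69} × {ρ}, {67, 68} × {σ}, {67, 69} × {σ}, {68} × {ρ, σ}, {68, 69} × {ρ}, {68, 69} × {σ}, {69} × {ρ, σ}, {67} × {ξ, ρ, σ}, {67, 68, 69} × {ρ}, {67, 68, 69} × {σ}, {68} × {ξ, ρ, σ}, {69} × {ξ, ρ, σ}, {67, 68} × {ρ, σ}, {67, 69} × {ρ, σ}, {68, 69} × {ρ, σ}, {67, 68} × {ξ, ρ, σ}, {67, 69} × {ξ, ρ, σ}, {67, 68, 69} × {ρ, σ}, {68, 69} × {ξ, ρ, σ}, {67, 68, 69} × {ξ, ρ, σ}}; |τ_{X×Y}| = 125.

Enumerate products U × V with U ∈ τ_X, V ∈ τ_Y (deduplicated):
  ∅ × ∅ = {} (∅)
  {67} × {ρ} = {(67,ρ)}
  {67} × {σ} = {(67,σ)}
  {68} × {ρ} = {(68,ρ)}
  {68} × {σ} = {(68,σ)}
  {69} × {ρ} = {(69,ρ)}
  {69} × {σ} = {(69,σ)}
  {67} × {ρ, σ} = {(67,ρ), (67,σ)}
  {67, 68} × {ρ} = {(67,ρ), (68,ρ)}
  {67, 69} × {ρ} = {(67,ρ), (69,ρ)}
  {67, 68} × {σ} = {(67,σ), (68,σ)}
  {67, 69} × {σ} = {(67,σ), (69,σ)}
  {68} × {ρ, σ} = {(68,ρ), (68,σ)}
  {68, 69} × {ρ} = {(68,ρ), (69,ρ)}
  {68, 69} × {σ} = {(68,σ), (69,σ)}
  {69} × {ρ, σ} = {(69,ρ), (69,σ)}
  {67} × {ξ, ρ, σ} = {(67,ξ), (67,ρ), (67,σ)}
  {67, 68, 69} × {ρ} = {(67,ρ), (68,ρ), (69,ρ)}
  {67, 68, 69} × {σ} = {(67,σ), (68,σ), (69,σ)}
  {68} × {ξ, ρ, σ} = {(68,ξ), (68,ρ), (68,σ)}
  {69} × {ξ, ρ, σ} = {(69,ξ), (69,ρ), (69,σ)}
  {67, 68} × {ρ, σ} = {(67,ρ), (67,σ), (68,ρ), (68,σ)}
  {67, 69} × {ρ, σ} = {(67,ρ), (67,σ), (69,ρ), (69,σ)}
  {68, 69} × {ρ, σ} = {(68,ρ), (68,σ), (69,ρ), (69,σ)}
  {67, 68} × {ξ, ρ, σ} = {(67,ξ), (67,ρ), (67,σ), (68,ξ), (68,ρ), (68,σ)}
  {67, 69} × {ξ, ρ, σ} = {(67,ξ), (67,ρ), (67,σ), (69,ξ), (69,ρ), (69,σ)}
  {67, 68, 69} × {ρ, σ} = {(67,ρ), (67,σ), (68,ρ), (68,σ), (69,ρ), (69,σ)}
  {68, 69} × {ξ, ρ, σ} = {(68,ξ), (68,ρ), (68,σ), (69,ξ), (69,ρ), (69,σ)}
  {67, 68, 69} × {ξ, ρ, σ} = {(67,ξ), (67,ρ), (67,σ), (68,ξ), (68,ρ), (68,σ), (69,ξ), (69,ρ), (69,σ)}
These 29 distinct sets form the basis B.
Close under arbitrary unions to get τ_{X×Y}; counting gives |τ_{X×Y}| = 125.


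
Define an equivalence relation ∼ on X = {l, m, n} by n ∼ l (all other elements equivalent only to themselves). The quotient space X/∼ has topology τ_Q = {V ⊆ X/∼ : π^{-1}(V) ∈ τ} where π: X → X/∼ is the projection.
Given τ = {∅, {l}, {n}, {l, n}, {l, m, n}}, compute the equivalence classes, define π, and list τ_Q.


X/∼ = {[l=n], [m]}; |τ_Q| = 3.

Equivalence classes: [l=n], [m].
Quotient map π: X → X/∼ sends l ↦ [l=n], m ↦ [m], n ↦ [l=n].
For each subset V ⊆ X/∼, compute π^{-1}(V) ⊆ X and check whether π^{-1}(V) ∈ τ. V is open in τ_Q iff π^{-1}(V) ∈ τ.
  V = {}: π^{-1}(V) = ∅ ∈ τ ✓.
  V = {[l=n]}: π^{-1}(V) = {l, n} ∈ τ ✓.
  V = {[m]}: π^{-1}(V) = {m} ∉ τ ✗.
  V = {[l=n], [m]}: π^{-1}(V) = {l, m, n} ∈ τ ✓.
Open sets in the quotient: τ_Q = {{}, {[l=n]}, {[l=n], [m]}} (3 elements).


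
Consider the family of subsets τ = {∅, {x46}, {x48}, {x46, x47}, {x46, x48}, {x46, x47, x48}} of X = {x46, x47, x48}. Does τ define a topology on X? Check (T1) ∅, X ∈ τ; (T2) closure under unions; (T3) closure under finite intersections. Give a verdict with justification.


τ IS a topology on X.

Axiom (T1): ∅ ∈ τ? Yes; X ∈ τ? Yes.
Axiom (T2/T3): check pairwise unions and intersections of members of τ.
All pairwise intersections and unions checked — each lies in τ. Therefore τ satisfies (T1), (T2), (T3): it IS a topology on X.


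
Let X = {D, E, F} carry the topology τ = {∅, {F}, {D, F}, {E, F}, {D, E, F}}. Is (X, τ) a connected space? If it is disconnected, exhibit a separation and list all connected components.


(X, τ) is connected.

Find clopen sets (U ∈ τ with X ∖ U ∈ τ):
  U = ∅, X ∖ U = {D, E, F} — both open, so U is clopen.
  U = {D, E, F}, X ∖ U = ∅ — both open, so U is clopen.
Only trivial clopens (∅ and X) exist, so (X, τ) is connected.
Compute connected components by grouping points that agree on all clopens:
  component: {D, E, F}


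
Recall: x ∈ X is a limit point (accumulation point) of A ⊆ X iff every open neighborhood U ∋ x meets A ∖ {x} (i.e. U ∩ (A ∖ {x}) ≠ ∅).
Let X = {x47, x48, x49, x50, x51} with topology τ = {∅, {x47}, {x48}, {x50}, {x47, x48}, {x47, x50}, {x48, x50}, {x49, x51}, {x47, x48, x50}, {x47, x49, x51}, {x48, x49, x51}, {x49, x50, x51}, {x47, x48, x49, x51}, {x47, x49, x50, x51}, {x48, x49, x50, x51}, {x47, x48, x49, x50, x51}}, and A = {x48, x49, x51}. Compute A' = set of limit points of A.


A' = {x49, x51}

For each x ∈ X, list the open sets U ∈ τ with x ∈ U, then check whether U ∩ (A ∖ {x}) ≠ ∅ for every such U.
  x = x47: open {x47} ∋ x has {x47} ∩ (A ∖ {x47}) = ∅, so x is NOT a limit point.
  x = x48: open {x48} ∋ x has {x48} ∩ (A ∖ {x48}) = ∅, so x is NOT a limit point.
  x = x49: opens ∋ x are {x49, x51}, {x47, x49, x51}, {x48, x49, x51}, {x49, x50, x51}, {x47, x48, x49, x51}, {x47, x49, x50, x51}, {x48, x49, x50, x51}, {x47, x48, x49, x50, x51}; each meets A ∖ {x49}, so x IS a limit point.
  x = x50: open {x50} ∋ x has {x50} ∩ (A ∖ {x50}) = ∅, so x is NOT a limit point.
  x = x51: opens ∋ x are {x49, x51}, {x47, x49, x51}, {x48, x49, x51}, {x49, x50, x51}, {x47, x48, x49, x51}, {x47, x49, x50, x51}, {x48, x49, x50, x51}, {x47, x48, x49, x50, x51}; each meets A ∖ {x51}, so x IS a limit point.
Collecting: A' = {x49, x51}.


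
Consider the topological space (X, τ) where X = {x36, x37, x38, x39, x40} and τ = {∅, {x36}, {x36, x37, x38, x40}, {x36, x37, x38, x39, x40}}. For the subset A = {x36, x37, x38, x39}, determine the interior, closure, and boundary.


int(A) = {x36}, cl(A) = {x36, x37, x38, x39, x40}, ∂A = {x37, x38, x39, x40}.

Closed sets in (X, τ) are complements of opens:
  closed(X, τ) = {∅, {x39}, {x37, x38, x39, x40}, {x36, x37, x38, x39, x40}}.
int(A) = ⋃ {U ∈ τ : U ⊆ A}. Opens contained in A: ∅, {x36}.
Taking the union of these: int(A) = {x36}.
cl(A) = ⋂ {C closed : A ⊆ C}. Closed sets containing A: {x36, x37, x38, x39, x40}.
Intersecting these: cl(A) = {x36, x37, x38, x39, x40}.
∂A = cl(A) ∖ int(A) = {x36, x37, x38, x39, x40} ∖ {x36} = {x37, x38, x39, x40}.


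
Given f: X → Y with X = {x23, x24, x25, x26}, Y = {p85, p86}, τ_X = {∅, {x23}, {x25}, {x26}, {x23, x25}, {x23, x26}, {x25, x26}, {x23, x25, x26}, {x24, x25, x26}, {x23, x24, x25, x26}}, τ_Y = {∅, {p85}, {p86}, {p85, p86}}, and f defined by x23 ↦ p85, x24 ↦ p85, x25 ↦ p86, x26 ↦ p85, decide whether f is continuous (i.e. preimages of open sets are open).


f is NOT continuous.

Compute f^{-1}(U) for each U ∈ τ_Y:
  U = ∅: f^{-1}(U) = ∅ ∈ τ_X ✓.
  U = {p85}: f^{-1}(U) = {x23, x24, x26} ∉ τ_X ✗.
  U = {p86}: f^{-1}(U) = {x25} ∈ τ_X ✓.
  U = {p85, p86}: f^{-1}(U) = {x23, x24, x25, x26} ∈ τ_X ✓.
Found U = {p85} with f^{-1}(U) = {x23, x24, x26} not in τ_X. Therefore f is NOT continuous.


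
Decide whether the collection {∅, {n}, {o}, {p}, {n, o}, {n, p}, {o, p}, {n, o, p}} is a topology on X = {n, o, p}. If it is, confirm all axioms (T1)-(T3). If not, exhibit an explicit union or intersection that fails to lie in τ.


τ IS a topology on X.

Axiom (T1): ∅ ∈ τ? Yes; X ∈ τ? Yes.
Axiom (T2/T3): check pairwise unions and intersections of members of τ.
All pairwise intersections and unions checked — each lies in τ. Therefore τ satisfies (T1), (T2), (T3): it IS a topology on X.


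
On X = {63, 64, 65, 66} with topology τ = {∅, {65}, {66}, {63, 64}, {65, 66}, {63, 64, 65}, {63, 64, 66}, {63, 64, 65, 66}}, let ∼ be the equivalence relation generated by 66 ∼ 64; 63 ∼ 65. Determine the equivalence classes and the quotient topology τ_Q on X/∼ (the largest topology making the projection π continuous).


X/∼ = {[63=65], [64=66]}; |τ_Q| = 2.

Equivalence classes: [63=65], [64=66].
Quotient map π: X → X/∼ sends 63 ↦ [63=65], 64 ↦ [64=66], 65 ↦ [63=65], 66 ↦ [64=66].
For each subset V ⊆ X/∼, compute π^{-1}(V) ⊆ X and check whether π^{-1}(V) ∈ τ. V is open in τ_Q iff π^{-1}(V) ∈ τ.
  V = {}: π^{-1}(V) = ∅ ∈ τ ✓.
  V = {[63=65]}: π^{-1}(V) = {63, 65} ∉ τ ✗.
  V = {[64=66]}: π^{-1}(V) = {64, 66} ∉ τ ✗.
  V = {[63=65], [64=66]}: π^{-1}(V) = {63, 64, 65, 66} ∈ τ ✓.
Open sets in the quotient: τ_Q = {{}, {[63=65], [64=66]}} (2 elements).


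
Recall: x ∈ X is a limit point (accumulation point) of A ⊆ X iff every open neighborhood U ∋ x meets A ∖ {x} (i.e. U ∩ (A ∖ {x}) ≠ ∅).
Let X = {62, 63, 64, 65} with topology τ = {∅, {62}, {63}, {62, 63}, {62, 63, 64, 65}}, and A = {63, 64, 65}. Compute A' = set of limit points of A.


A' = {64, 65}

For each x ∈ X, list the open sets U ∈ τ with x ∈ U, then check whether U ∩ (A ∖ {x}) ≠ ∅ for every such U.
  x = 62: open {62} ∋ x has {62} ∩ (A ∖ {62}) = ∅, so x is NOT a limit point.
  x = 63: open {63} ∋ x has {63} ∩ (A ∖ {63}) = ∅, so x is NOT a limit point.
  x = 64: opens ∋ x are {62, 63, 64, 65}; each meets A ∖ {64}, so x IS a limit point.
  x = 65: opens ∋ x are {62, 63, 64, 65}; each meets A ∖ {65}, so x IS a limit point.
Collecting: A' = {64, 65}.


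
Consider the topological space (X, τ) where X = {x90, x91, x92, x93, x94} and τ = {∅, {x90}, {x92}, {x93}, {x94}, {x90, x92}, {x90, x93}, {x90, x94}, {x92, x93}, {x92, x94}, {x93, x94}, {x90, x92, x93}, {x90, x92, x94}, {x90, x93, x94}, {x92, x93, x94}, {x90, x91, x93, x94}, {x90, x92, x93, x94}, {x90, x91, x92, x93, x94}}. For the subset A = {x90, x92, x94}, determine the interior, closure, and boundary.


int(A) = {x90, x92, x94}, cl(A) = {x90, x91, x92, x94}, ∂A = {x91}.

Closed sets in (X, τ) are complements of opens:
  closed(X, τ) = {∅, {x91}, {x92}, {x90, x91}, {x91, x92}, {x91, x93}, {x91, x94}, {x90, x91, x92}, {x90, x91, x93}, {x90, x91, x94}, {x91, x92, x93}, {x91, x92, x94}, {x91, x93, x94}, {x90, x91, x92, x93}, {x90, x91, x92, x94}, {x90, x91, x93, x94}, {x91, x92, x93, x94}, {x90, x91, x92, x93, x94}}.
int(A) = ⋃ {U ∈ τ : U ⊆ A}. Opens contained in A: ∅, {x90}, {x92}, {x94}, {x90, x92}, {x90, x94}, {x92, x94}, {x90, x92, x94}.
Taking the union of these: int(A) = {x90, x92, x94}.
cl(A) = ⋂ {C closed : A ⊆ C}. Closed sets containing A: {x90, x91, x92, x94}, {x90, x91, x92, x93, x94}.
Intersecting these: cl(A) = {x90, x91, x92, x94}.
∂A = cl(A) ∖ int(A) = {x90, x91, x92, x94} ∖ {x90, x92, x94} = {x91}.


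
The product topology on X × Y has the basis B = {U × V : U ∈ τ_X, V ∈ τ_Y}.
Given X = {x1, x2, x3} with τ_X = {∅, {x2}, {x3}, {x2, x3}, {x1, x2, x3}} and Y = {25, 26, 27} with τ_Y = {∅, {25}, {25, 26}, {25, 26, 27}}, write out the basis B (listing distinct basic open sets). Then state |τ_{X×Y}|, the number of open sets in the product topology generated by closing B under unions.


Basis B = {∅ × ∅, {x2} × {25}, {x3} × {25}, {x2} × {25, 26}, {x2, x3} × {25}, {x3} × {25, 26}, {x1, x2, x3} × {25}, {x2} × {25, 26, 27}, {x3} × {25, 26, 27}, {x2, x3} × {25, 26}, {x1, x2, x3} × {25, 26}, {x2, x3} × {25, 26, 27}, {x1, x2, x3} × {25, 26, 27}}; |τ_{X×Y}| = 30.

Enumerate products U × V with U ∈ τ_X, V ∈ τ_Y (deduplicated):
  ∅ × ∅ = {} (∅)
  {x2} × {25} = {(x2,25)}
  {x3} × {25} = {(x3,25)}
  {x2} × {25, 26} = {(x2,25), (x2,26)}
  {x2, x3} × {25} = {(x2,25), (x3,25)}
  {x3} × {25, 26} = {(x3,25), (x3,26)}
  {x1, x2, x3} × {25} = {(x1,25), (x2,25), (x3,25)}
  {x2} × {25, 26, 27} = {(x2,25), (x2,26), (x2,27)}
  {x3} × {25, 26, 27} = {(x3,25), (x3,26), (x3,27)}
  {x2, x3} × {25, 26} = {(x2,25), (x2,26), (x3,25), (x3,26)}
  {x1, x2, x3} × {25, 26} = {(x1,25), (x1,26), (x2,25), (x2,26), (x3,25), (x3,26)}
  {x2, x3} × {25, 26, 27} = {(x2,25), (x2,26), (x2,27), (x3,25), (x3,26), (x3,27)}
  {x1, x2, x3} × {25, 26, 27} = {(x1,25), (x1,26), (x1,27), (x2,25), (x2,26), (x2,27), (x3,25), (x3,26), (x3,27)}
These 13 distinct sets form the basis B.
Close under arbitrary unions to get τ_{X×Y}; counting gives |τ_{X×Y}| = 30.


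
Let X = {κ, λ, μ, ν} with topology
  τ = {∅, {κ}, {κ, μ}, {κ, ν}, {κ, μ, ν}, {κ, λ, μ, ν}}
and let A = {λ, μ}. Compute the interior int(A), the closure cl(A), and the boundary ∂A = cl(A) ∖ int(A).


int(A) = ∅, cl(A) = {λ, μ}, ∂A = {λ, μ}.

Closed sets in (X, τ) are complements of opens:
  closed(X, τ) = {∅, {λ}, {λ, μ}, {λ, ν}, {λ, μ, ν}, {κ, λ, μ, ν}}.
int(A) = ⋃ {U ∈ τ : U ⊆ A}. Opens contained in A: ∅.
Taking the union of these: int(A) = ∅.
cl(A) = ⋂ {C closed : A ⊆ C}. Closed sets containing A: {λ, μ}, {λ, μ, ν}, {κ, λ, μ, ν}.
Intersecting these: cl(A) = {λ, μ}.
∂A = cl(A) ∖ int(A) = {λ, μ} ∖ ∅ = {λ, μ}.


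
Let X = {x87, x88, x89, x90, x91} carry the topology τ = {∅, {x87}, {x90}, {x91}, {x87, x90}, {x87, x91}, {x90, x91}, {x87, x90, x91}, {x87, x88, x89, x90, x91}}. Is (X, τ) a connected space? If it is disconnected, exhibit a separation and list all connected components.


(X, τ) is connected.

Find clopen sets (U ∈ τ with X ∖ U ∈ τ):
  U = ∅, X ∖ U = {x87, x88, x89, x90, x91} — both open, so U is clopen.
  U = {x87, x88, x89, x90, x91}, X ∖ U = ∅ — both open, so U is clopen.
Only trivial clopens (∅ and X) exist, so (X, τ) is connected.
Compute connected components by grouping points that agree on all clopens:
  component: {x87, x88, x89, x90, x91}


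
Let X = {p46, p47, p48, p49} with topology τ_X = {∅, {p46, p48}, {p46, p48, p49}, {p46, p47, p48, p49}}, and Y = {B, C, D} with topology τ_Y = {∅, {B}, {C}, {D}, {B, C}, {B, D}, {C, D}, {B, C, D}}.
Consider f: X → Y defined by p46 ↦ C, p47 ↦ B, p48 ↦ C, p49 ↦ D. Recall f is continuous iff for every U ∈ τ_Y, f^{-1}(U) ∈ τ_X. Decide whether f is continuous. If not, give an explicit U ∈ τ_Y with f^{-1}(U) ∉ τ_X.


f is NOT continuous.

Compute f^{-1}(U) for each U ∈ τ_Y:
  U = ∅: f^{-1}(U) = ∅ ∈ τ_X ✓.
  U = {B}: f^{-1}(U) = {p47} ∉ τ_X ✗.
  U = {C}: f^{-1}(U) = {p46, p48} ∈ τ_X ✓.
  U = {D}: f^{-1}(U) = {p49} ∉ τ_X ✗.
  U = {B, C}: f^{-1}(U) = {p46, p47, p48} ∉ τ_X ✗.
  U = {B, D}: f^{-1}(U) = {p47, p49} ∉ τ_X ✗.
  U = {C, D}: f^{-1}(U) = {p46, p48, p49} ∈ τ_X ✓.
  U = {B, C, D}: f^{-1}(U) = {p46, p47, p48, p49} ∈ τ_X ✓.
Found U = {B} with f^{-1}(U) = {p47} not in τ_X. Therefore f is NOT continuous.


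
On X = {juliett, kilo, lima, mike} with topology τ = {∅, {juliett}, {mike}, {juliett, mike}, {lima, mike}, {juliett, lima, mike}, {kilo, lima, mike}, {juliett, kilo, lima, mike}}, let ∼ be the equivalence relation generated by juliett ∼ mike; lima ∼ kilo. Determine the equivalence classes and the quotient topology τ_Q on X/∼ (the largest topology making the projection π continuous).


X/∼ = {[juliett=mike], [kilo=lima]}; |τ_Q| = 3.

Equivalence classes: [juliett=mike], [kilo=lima].
Quotient map π: X → X/∼ sends juliett ↦ [juliett=mike], kilo ↦ [kilo=lima], lima ↦ [kilo=lima], mike ↦ [juliett=mike].
For each subset V ⊆ X/∼, compute π^{-1}(V) ⊆ X and check whether π^{-1}(V) ∈ τ. V is open in τ_Q iff π^{-1}(V) ∈ τ.
  V = {}: π^{-1}(V) = ∅ ∈ τ ✓.
  V = {[juliett=mike]}: π^{-1}(V) = {juliett, mike} ∈ τ ✓.
  V = {[kilo=lima]}: π^{-1}(V) = {kilo, lima} ∉ τ ✗.
  V = {[juliett=mike], [kilo=lima]}: π^{-1}(V) = {juliett, kilo, lima, mike} ∈ τ ✓.
Open sets in the quotient: τ_Q = {{}, {[juliett=mike]}, {[juliett=mike], [kilo=lima]}} (3 elements).


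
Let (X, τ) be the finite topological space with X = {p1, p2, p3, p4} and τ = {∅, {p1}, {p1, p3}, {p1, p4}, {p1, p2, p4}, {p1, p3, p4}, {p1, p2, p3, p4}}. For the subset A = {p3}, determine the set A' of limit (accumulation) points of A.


A' = ∅

For each x ∈ X, list the open sets U ∈ τ with x ∈ U, then check whether U ∩ (A ∖ {x}) ≠ ∅ for every such U.
  x = p1: open {p1} ∋ x has {p1} ∩ (A ∖ {p1}) = ∅, so x is NOT a limit point.
  x = p2: open {p1, p2, p4} ∋ x has {p1, p2, p4} ∩ (A ∖ {p2}) = ∅, so x is NOT a limit point.
  x = p3: open {p1, p3} ∋ x has {p1, p3} ∩ (A ∖ {p3}) = ∅, so x is NOT a limit point.
  x = p4: open {p1, p4} ∋ x has {p1, p4} ∩ (A ∖ {p4}) = ∅, so x is NOT a limit point.
Collecting: A' = ∅.


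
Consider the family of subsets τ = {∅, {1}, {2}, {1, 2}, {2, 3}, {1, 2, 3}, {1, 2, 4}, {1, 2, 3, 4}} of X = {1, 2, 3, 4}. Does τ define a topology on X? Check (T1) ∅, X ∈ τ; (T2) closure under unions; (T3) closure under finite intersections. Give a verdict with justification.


τ IS a topology on X.

Axiom (T1): ∅ ∈ τ? Yes; X ∈ τ? Yes.
Axiom (T2/T3): check pairwise unions and intersections of members of τ.
All pairwise intersections and unions checked — each lies in τ. Therefore τ satisfies (T1), (T2), (T3): it IS a topology on X.


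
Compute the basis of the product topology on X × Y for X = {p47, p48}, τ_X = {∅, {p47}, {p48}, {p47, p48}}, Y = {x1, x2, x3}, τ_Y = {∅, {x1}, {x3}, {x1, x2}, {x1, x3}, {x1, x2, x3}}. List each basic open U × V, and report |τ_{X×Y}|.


Basis B = {∅ × ∅, {p47} × {x1}, {p47} × {x3}, {p48} × {x1}, {p48} × {x3}, {p47} × {x1, x2}, {p47} × {x1, x3}, {p47, p48} × {x1}, {p47, p48} × {x3}, {p48} × {x1, x2}, {p48} × {x1, x3}, {p47} × {x1, x2, x3}, {p48} × {x1, x2, x3}, {p47, p48} × {x1, x2}, {p47, p48} × {x1, x3}, {p47, p48} × {x1, x2, x3}}; |τ_{X×Y}| = 36.

Enumerate products U × V with U ∈ τ_X, V ∈ τ_Y (deduplicated):
  ∅ × ∅ = {} (∅)
  {p47} × {x1} = {(p47,x1)}
  {p47} × {x3} = {(p47,x3)}
  {p48} × {x1} = {(p48,x1)}
  {p48} × {x3} = {(p48,x3)}
  {p47} × {x1, x2} = {(p47,x1), (p47,x2)}
  {p47} × {x1, x3} = {(p47,x1), (p47,x3)}
  {p47, p48} × {x1} = {(p47,x1), (p48,x1)}
  {p47, p48} × {x3} = {(p47,x3), (p48,x3)}
  {p48} × {x1, x2} = {(p48,x1), (p48,x2)}
  {p48} × {x1, x3} = {(p48,x1), (p48,x3)}
  {p47} × {x1, x2, x3} = {(p47,x1), (p47,x2), (p47,x3)}
  {p48} × {x1, x2, x3} = {(p48,x1), (p48,x2), (p48,x3)}
  {p47, p48} × {x1, x2} = {(p47,x1), (p47,x2), (p48,x1), (p48,x2)}
  {p47, p48} × {x1, x3} = {(p47,x1), (p47,x3), (p48,x1), (p48,x3)}
  {p47, p48} × {x1, x2, x3} = {(p47,x1), (p47,x2), (p47,x3), (p48,x1), (p48,x2), (p48,x3)}
These 16 distinct sets form the basis B.
Close under arbitrary unions to get τ_{X×Y}; counting gives |τ_{X×Y}| = 36.


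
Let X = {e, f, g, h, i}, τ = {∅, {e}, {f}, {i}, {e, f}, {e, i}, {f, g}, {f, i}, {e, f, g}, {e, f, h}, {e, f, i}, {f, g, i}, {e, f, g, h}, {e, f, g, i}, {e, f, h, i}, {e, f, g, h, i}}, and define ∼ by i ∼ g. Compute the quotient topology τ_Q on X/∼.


X/∼ = {[e], [f], [g=i], [h]}; |τ_Q| = 8.

Equivalence classes: [e], [f], [g=i], [h].
Quotient map π: X → X/∼ sends e ↦ [e], f ↦ [f], g ↦ [g=i], h ↦ [h], i ↦ [g=i].
For each subset V ⊆ X/∼, compute π^{-1}(V) ⊆ X and check whether π^{-1}(V) ∈ τ. V is open in τ_Q iff π^{-1}(V) ∈ τ.
  V = {}: π^{-1}(V) = ∅ ∈ τ ✓.
  V = {[e]}: π^{-1}(V) = {e} ∈ τ ✓.
  V = {[f]}: π^{-1}(V) = {f} ∈ τ ✓.
  V = {[e], [f]}: π^{-1}(V) = {e, f} ∈ τ ✓.
  V = {[g=i]}: π^{-1}(V) = {g, i} ∉ τ ✗.
  V = {[e], [g=i]}: π^{-1}(V) = {e, g, i} ∉ τ ✗.
  V = {[f], [g=i]}: π^{-1}(V) = {f, g, i} ∈ τ ✓.
  V = {[e], [f], [g=i]}: π^{-1}(V) = {e, f, g, i} ∈ τ ✓.
  V = {[h]}: π^{-1}(V) = {h} ∉ τ ✗.
  V = {[e], [h]}: π^{-1}(V) = {e, h} ∉ τ ✗.
  V = {[f], [h]}: π^{-1}(V) = {f, h} ∉ τ ✗.
  V = {[e], [f], [h]}: π^{-1}(V) = {e, f, h} ∈ τ ✓.
  V = {[g=i], [h]}: π^{-1}(V) = {g, h, i} ∉ τ ✗.
  V = {[e], [g=i], [h]}: π^{-1}(V) = {e, g, h, i} ∉ τ ✗.
  V = {[f], [g=i], [h]}: π^{-1}(V) = {f, g, h, i} ∉ τ ✗.
  V = {[e], [f], [g=i], [h]}: π^{-1}(V) = {e, f, g, h, i} ∈ τ ✓.
Open sets in the quotient: τ_Q = {{}, {[e]}, {[f]}, {[e], [f]}, {[f], [g=i]}, {[e], [f], [g=i]}, {[e], [f], [h]}, {[e], [f], [g=i], [h]}} (8 elements).


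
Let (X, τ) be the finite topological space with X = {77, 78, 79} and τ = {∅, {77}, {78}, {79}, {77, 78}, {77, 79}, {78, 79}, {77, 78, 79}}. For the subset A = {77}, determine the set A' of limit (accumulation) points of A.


A' = ∅

For each x ∈ X, list the open sets U ∈ τ with x ∈ U, then check whether U ∩ (A ∖ {x}) ≠ ∅ for every such U.
  x = 77: open {77} ∋ x has {77} ∩ (A ∖ {77}) = ∅, so x is NOT a limit point.
  x = 78: open {78} ∋ x has {78} ∩ (A ∖ {78}) = ∅, so x is NOT a limit point.
  x = 79: open {79} ∋ x has {79} ∩ (A ∖ {79}) = ∅, so x is NOT a limit point.
Collecting: A' = ∅.


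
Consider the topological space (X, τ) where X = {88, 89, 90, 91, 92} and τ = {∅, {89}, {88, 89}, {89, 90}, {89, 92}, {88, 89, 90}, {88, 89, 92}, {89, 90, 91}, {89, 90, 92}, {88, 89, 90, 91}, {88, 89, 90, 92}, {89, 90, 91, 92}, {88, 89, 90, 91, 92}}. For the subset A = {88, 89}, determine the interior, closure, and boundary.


int(A) = {88, 89}, cl(A) = {88, 89, 90, 91, 92}, ∂A = {90, 91, 92}.

Closed sets in (X, τ) are complements of opens:
  closed(X, τ) = {∅, {88}, {91}, {92}, {88, 91}, {88, 92}, {90, 91}, {91, 92}, {88, 90, 91}, {88, 91, 92}, {90, 91, 92}, {88, 90, 91, 92}, {88, 89, 90, 91, 92}}.
int(A) = ⋃ {U ∈ τ : U ⊆ A}. Opens contained in A: ∅, {89}, {88, 89}.
Taking the union of these: int(A) = {88, 89}.
cl(A) = ⋂ {C closed : A ⊆ C}. Closed sets containing A: {88, 89, 90, 91, 92}.
Intersecting these: cl(A) = {88, 89, 90, 91, 92}.
∂A = cl(A) ∖ int(A) = {88, 89, 90, 91, 92} ∖ {88, 89} = {90, 91, 92}.


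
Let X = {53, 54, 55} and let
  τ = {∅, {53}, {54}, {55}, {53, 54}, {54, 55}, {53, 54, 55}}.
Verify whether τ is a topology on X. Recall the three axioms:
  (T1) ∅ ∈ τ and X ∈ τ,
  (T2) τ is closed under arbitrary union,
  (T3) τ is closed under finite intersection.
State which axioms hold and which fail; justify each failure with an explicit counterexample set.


τ is NOT a topology on X.

Axiom (T1): ∅ ∈ τ? Yes; X ∈ τ? Yes.
Axiom (T2/T3): check pairwise unions and intersections of members of τ.
Counterexample for (T2): {53} ∪ {55} = {53, 55} ∉ τ. Therefore τ is NOT a topology.


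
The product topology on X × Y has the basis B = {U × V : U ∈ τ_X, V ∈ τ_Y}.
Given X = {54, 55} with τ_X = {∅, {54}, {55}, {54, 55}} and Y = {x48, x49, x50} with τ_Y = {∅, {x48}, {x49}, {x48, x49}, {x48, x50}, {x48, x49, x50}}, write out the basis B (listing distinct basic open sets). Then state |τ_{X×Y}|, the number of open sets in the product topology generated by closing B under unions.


Basis B = {∅ × ∅, {54} × {x48}, {54} × {x49}, {55} × {x48}, {55} × {x49}, {54} × {x48, x49}, {54} × {x48, x50}, {54, 55} × {x48}, {54, 55} × {x49}, {55} × {x48, x49}, {55} × {x48, x50}, {54} × {x48, x49, x50}, {55} × {x48, x49, x50}, {54, 55} × {x48, x49}, {54, 55} × {x48, x50}, {54, 55} × {x48, x49, x50}}; |τ_{X×Y}| = 36.

Enumerate products U × V with U ∈ τ_X, V ∈ τ_Y (deduplicated):
  ∅ × ∅ = {} (∅)
  {54} × {x48} = {(54,x48)}
  {54} × {x49} = {(54,x49)}
  {55} × {x48} = {(55,x48)}
  {55} × {x49} = {(55,x49)}
  {54} × {x48, x49} = {(54,x48), (54,x49)}
  {54} × {x48, x50} = {(54,x48), (54,x50)}
  {54, 55} × {x48} = {(54,x48), (55,x48)}
  {54, 55} × {x49} = {(54,x49), (55,x49)}
  {55} × {x48, x49} = {(55,x48), (55,x49)}
  {55} × {x48, x50} = {(55,x48), (55,x50)}
  {54} × {x48, x49, x50} = {(54,x48), (54,x49), (54,x50)}
  {55} × {x48, x49, x50} = {(55,x48), (55,x49), (55,x50)}
  {54, 55} × {x48, x49} = {(54,x48), (54,x49), (55,x48), (55,x49)}
  {54, 55} × {x48, x50} = {(54,x48), (54,x50), (55,x48), (55,x50)}
  {54, 55} × {x48, x49, x50} = {(54,x48), (54,x49), (54,x50), (55,x48), (55,x49), (55,x50)}
These 16 distinct sets form the basis B.
Close under arbitrary unions to get τ_{X×Y}; counting gives |τ_{X×Y}| = 36.


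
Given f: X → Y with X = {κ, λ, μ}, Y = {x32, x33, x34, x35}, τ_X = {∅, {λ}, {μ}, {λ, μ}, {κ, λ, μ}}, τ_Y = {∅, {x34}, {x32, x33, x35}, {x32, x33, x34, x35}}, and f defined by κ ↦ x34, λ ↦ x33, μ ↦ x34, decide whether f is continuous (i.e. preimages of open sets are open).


f is NOT continuous.

Compute f^{-1}(U) for each U ∈ τ_Y:
  U = ∅: f^{-1}(U) = ∅ ∈ τ_X ✓.
  U = {x34}: f^{-1}(U) = {κ, μ} ∉ τ_X ✗.
  U = {x32, x33, x35}: f^{-1}(U) = {λ} ∈ τ_X ✓.
  U = {x32, x33, x34, x35}: f^{-1}(U) = {κ, λ, μ} ∈ τ_X ✓.
Found U = {x34} with f^{-1}(U) = {κ, μ} not in τ_X. Therefore f is NOT continuous.


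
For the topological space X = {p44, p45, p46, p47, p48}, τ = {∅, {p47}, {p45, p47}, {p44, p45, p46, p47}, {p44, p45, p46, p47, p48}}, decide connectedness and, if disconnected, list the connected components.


(X, τ) is connected.

Find clopen sets (U ∈ τ with X ∖ U ∈ τ):
  U = ∅, X ∖ U = {p44, p45, p46, p47, p48} — both open, so U is clopen.
  U = {p44, p45, p46, p47, p48}, X ∖ U = ∅ — both open, so U is clopen.
Only trivial clopens (∅ and X) exist, so (X, τ) is connected.
Compute connected components by grouping points that agree on all clopens:
  component: {p44, p45, p46, p47, p48}


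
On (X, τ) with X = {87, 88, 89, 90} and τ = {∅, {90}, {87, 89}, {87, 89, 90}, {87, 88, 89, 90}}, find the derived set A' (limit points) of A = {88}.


A' = ∅

For each x ∈ X, list the open sets U ∈ τ with x ∈ U, then check whether U ∩ (A ∖ {x}) ≠ ∅ for every such U.
  x = 87: open {87, 89} ∋ x has {87, 89} ∩ (A ∖ {87}) = ∅, so x is NOT a limit point.
  x = 88: open {87, 88, 89, 90} ∋ x has {87, 88, 89, 90} ∩ (A ∖ {88}) = ∅, so x is NOT a limit point.
  x = 89: open {87, 89} ∋ x has {87, 89} ∩ (A ∖ {89}) = ∅, so x is NOT a limit point.
  x = 90: open {90} ∋ x has {90} ∩ (A ∖ {90}) = ∅, so x is NOT a limit point.
Collecting: A' = ∅.


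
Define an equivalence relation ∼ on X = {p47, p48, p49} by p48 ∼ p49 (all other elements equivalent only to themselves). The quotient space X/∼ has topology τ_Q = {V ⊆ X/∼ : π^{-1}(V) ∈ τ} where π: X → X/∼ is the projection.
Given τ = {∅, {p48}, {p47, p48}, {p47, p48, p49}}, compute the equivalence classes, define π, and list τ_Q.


X/∼ = {[p47], [p48=p49]}; |τ_Q| = 2.

Equivalence classes: [p47], [p48=p49].
Quotient map π: X → X/∼ sends p47 ↦ [p47], p48 ↦ [p48=p49], p49 ↦ [p48=p49].
For each subset V ⊆ X/∼, compute π^{-1}(V) ⊆ X and check whether π^{-1}(V) ∈ τ. V is open in τ_Q iff π^{-1}(V) ∈ τ.
  V = {}: π^{-1}(V) = ∅ ∈ τ ✓.
  V = {[p47]}: π^{-1}(V) = {p47} ∉ τ ✗.
  V = {[p48=p49]}: π^{-1}(V) = {p48, p49} ∉ τ ✗.
  V = {[p47], [p48=p49]}: π^{-1}(V) = {p47, p48, p49} ∈ τ ✓.
Open sets in the quotient: τ_Q = {{}, {[p47], [p48=p49]}} (2 elements).


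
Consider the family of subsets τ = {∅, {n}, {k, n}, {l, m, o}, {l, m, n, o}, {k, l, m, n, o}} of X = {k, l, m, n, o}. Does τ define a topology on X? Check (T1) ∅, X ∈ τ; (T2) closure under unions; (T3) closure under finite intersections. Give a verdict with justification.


τ IS a topology on X.

Axiom (T1): ∅ ∈ τ? Yes; X ∈ τ? Yes.
Axiom (T2/T3): check pairwise unions and intersections of members of τ.
All pairwise intersections and unions checked — each lies in τ. Therefore τ satisfies (T1), (T2), (T3): it IS a topology on X.


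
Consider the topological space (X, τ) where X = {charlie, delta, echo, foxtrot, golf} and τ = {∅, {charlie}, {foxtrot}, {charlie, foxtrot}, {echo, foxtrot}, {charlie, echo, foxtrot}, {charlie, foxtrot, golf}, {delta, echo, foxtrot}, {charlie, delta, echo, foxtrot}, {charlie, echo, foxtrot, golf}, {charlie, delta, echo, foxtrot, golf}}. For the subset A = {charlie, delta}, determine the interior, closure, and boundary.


int(A) = {charlie}, cl(A) = {charlie, delta, golf}, ∂A = {delta, golf}.

Closed sets in (X, τ) are complements of opens:
  closed(X, τ) = {∅, {delta}, {golf}, {charlie, golf}, {delta, echo}, {delta, golf}, {charlie, delta, golf}, {delta, echo, golf}, {charlie, delta, echo, golf}, {delta, echo, foxtrot, golf}, {charlie, delta, echo, foxtrot, golf}}.
int(A) = ⋃ {U ∈ τ : U ⊆ A}. Opens contained in A: ∅, {charlie}.
Taking the union of these: int(A) = {charlie}.
cl(A) = ⋂ {C closed : A ⊆ C}. Closed sets containing A: {charlie, delta, golf}, {charlie, delta, echo, golf}, {charlie, delta, echo, foxtrot, golf}.
Intersecting these: cl(A) = {charlie, delta, golf}.
∂A = cl(A) ∖ int(A) = {charlie, delta, golf} ∖ {charlie} = {delta, golf}.


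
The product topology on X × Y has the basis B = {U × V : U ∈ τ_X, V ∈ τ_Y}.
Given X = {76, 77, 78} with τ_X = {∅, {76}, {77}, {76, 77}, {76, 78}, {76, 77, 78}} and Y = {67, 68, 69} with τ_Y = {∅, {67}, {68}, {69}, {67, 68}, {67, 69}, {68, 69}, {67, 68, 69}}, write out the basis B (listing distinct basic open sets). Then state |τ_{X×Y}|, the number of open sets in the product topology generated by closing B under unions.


Basis B = {∅ × ∅, {76} × {67}, {76} × {68}, {76} × {69}, {77} × {67}, {77} × {68}, {77} × {69}, {76} × {67, 68}, {76} × {67, 69}, {76, 77} × {67}, {76, 78} × {67}, {76} × {68, 69}, {76, 77} × {68}, {76, 78} × {68}, {76, 77} × {69}, {76, 78} × {69}, {77} × {67, 68}, {77} × {67, 69}, {77} × {68, 69}, {76} × {67, 68, 69}, {76, 77, 78} × {67}, {76, 77, 78} × {68}, {76, 77, 78} × {69}, {77} × {67, 68, 69}, {76, 77} × {67, 68}, {76, 78} × {67, 68}, {76, 77} × {67, 69}, {76, 78} × {67, 69}, {76, 77} × {68, 69}, {76, 78} × {68, 69}, {76, 77} × {67, 68, 69}, {76, 78} × {67, 68, 69}, {76, 77, 78} × {67, 68}, {76, 77, 78} × {67, 69}, {76, 77, 78} × {68, 69}, {76, 77, 78} × {67, 68, 69}}; |τ_{X×Y}| = 216.

Enumerate products U × V with U ∈ τ_X, V ∈ τ_Y (deduplicated):
  ∅ × ∅ = {} (∅)
  {76} × {67} = {(76,67)}
  {76} × {68} = {(76,68)}
  {76} × {69} = {(76,69)}
  {77} × {67} = {(77,67)}
  {77} × {68} = {(77,68)}
  {77} × {69} = {(77,69)}
  {76} × {67, 68} = {(76,67), (76,68)}
  {76} × {67, 69} = {(76,67), (76,69)}
  {76, 77} × {67} = {(76,67), (77,67)}
  {76, 78} × {67} = {(76,67), (78,67)}
  {76} × {68, 69} = {(76,68), (76,69)}
  {76, 77} × {68} = {(76,68), (77,68)}
  {76, 78} × {68} = {(76,68), (78,68)}
  {76, 77} × {69} = {(76,69), (77,69)}
  {76, 78} × {69} = {(76,69), (78,69)}
  {77} × {67, 68} = {(77,67), (77,68)}
  {77} × {67, 69} = {(77,67), (77,69)}
  {77} × {68, 69} = {(77,68), (77,69)}
  {76} × {67, 68, 69} = {(76,67), (76,68), (76,69)}
  {76, 77, 78} × {67} = {(76,67), (77,67), (78,67)}
  {76, 77, 78} × {68} = {(76,68), (77,68), (78,68)}
  {76, 77, 78} × {69} = {(76,69), (77,69), (78,69)}
  {77} × {67, 68, 69} = {(77,67), (77,68), (77,69)}
  {76, 77} × {67, 68} = {(76,67), (76,68), (77,67), (77,68)}
  {76, 78} × {67, 68} = {(76,67), (76,68), (78,67), (78,68)}
  {76, 77} × {67, 69} = {(76,67), (76,69), (77,67), (77,69)}
  {76, 78} × {67, 69} = {(76,67), (76,69), (78,67), (78,69)}
  {76, 77} × {68, 69} = {(76,68), (76,69), (77,68), (77,69)}
  {76, 78} × {68, 69} = {(76,68), (76,69), (78,68), (78,69)}
  {76, 77} × {67, 68, 69} = {(76,67), (76,68), (76,69), (77,67), (77,68), (77,69)}
  {76, 78} × {67, 68, 69} = {(76,67), (76,68), (76,69), (78,67), (78,68), (78,69)}
  {76, 77, 78} × {67, 68} = {(76,67), (76,68), (77,67), (77,68), (78,67), (78,68)}
  {76, 77, 78} × {67, 69} = {(76,67), (76,69), (77,67), (77,69), (78,67), (78,69)}
  {76, 77, 78} × {68, 69} = {(76,68), (76,69), (77,68), (77,69), (78,68), (78,69)}
  {76, 77, 78} × {67, 68, 69} = {(76,67), (76,68), (76,69), (77,67), (77,68), (77,69), (78,67), (78,68), (78,69)}
These 36 distinct sets form the basis B.
Close under arbitrary unions to get τ_{X×Y}; counting gives |τ_{X×Y}| = 216.
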